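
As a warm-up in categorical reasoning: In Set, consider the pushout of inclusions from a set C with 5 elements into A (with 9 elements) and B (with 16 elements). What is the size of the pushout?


The pushout A +_C B identifies the images of C in A and B.
|A +_C B| = |A| + |B| - |C| (for injections).
= 9 + 16 - 5 = 20

20


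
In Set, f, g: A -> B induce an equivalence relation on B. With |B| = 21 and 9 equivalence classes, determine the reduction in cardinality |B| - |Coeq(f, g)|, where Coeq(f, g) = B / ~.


The coequalizer Coeq(f, g) = B / ~ has one element per equivalence class.
|B| = 21, |Coeq(f, g)| = 9.
|B| - |Coeq(f, g)| = 21 - 9 = 12.

12


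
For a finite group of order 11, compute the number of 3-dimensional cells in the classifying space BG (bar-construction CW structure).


In the bar-construction CW model of BG, the n-cells are indexed by
n-tuples [g_1|...|g_n] of non-identity elements of G (degenerate
simplices with some g_i = e do not contribute cells), so there are
(|G| - 1)^n n-cells.
For dim = 3 with |G| = 11:
cells = (11 - 1)^3 = 10^3 = 1000

1000


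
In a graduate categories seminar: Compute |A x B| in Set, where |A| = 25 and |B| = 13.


In Set, the product A x B is the Cartesian product.
By the universal property, |A x B| = |A| * |B|.
|A x B| = 25 * 13 = 325

325


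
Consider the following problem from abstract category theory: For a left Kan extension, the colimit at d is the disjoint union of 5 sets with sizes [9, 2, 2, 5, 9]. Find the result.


Pointwise, the left Kan extension (Lan_F H)(d) is the colimit, indexed
by the comma category (F downarrow d), of H composed with the
projection (F downarrow d) -> C. Here that colimit is given
as a coproduct (disjoint union) of sets, so its cardinality is the
sum of the sizes of the summands.
Coproduct of sets with sizes: 9 + 2 + 2 + 5 + 9
= 27

27


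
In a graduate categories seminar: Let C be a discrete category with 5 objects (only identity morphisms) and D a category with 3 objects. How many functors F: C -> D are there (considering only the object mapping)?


A functor from a discrete category C to D is determined by
where each object maps. Each of the 5 objects of C can map
to any of the 3 objects of D independently.
Number of functors = 3^5 = 243

243


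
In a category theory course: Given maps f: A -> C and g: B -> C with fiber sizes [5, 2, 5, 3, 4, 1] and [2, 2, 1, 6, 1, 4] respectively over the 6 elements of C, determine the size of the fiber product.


The pullback A x_C B consists of pairs (a, b) with f(a) = g(b).
For each element c in C, the fiber product has |f^-1(c)| * |g^-1(c)| elements.
Summing over C: 5 * 2 + 2 * 2 + 5 * 1 + 3 * 6 + 4 * 1 + 1 * 4
= 10 + 4 + 5 + 18 + 4 + 4 = 45

45


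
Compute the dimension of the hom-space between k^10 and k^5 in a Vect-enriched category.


In Vect-enriched categories, Hom(k^n, k^m) is the space of m x n matrices.
dim(Hom(k^10, k^5)) = 5 * 10 = 50

50


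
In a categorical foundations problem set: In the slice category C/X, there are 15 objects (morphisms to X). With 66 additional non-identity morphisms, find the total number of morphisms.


In the slice category C/X, objects are morphisms to X.
Identity morphisms: 15 (one per object of C/X).
Non-identity morphisms: 66.
Total = 15 + 66 = 81

81


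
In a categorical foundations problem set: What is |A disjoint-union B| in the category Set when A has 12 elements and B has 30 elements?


In Set, the coproduct A + B is the disjoint union.
|A + B| = |A| + |B| = 12 + 30 = 42

42


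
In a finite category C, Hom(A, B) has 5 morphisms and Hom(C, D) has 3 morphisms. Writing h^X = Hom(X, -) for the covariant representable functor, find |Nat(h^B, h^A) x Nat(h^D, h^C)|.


By the Yoneda lemma, Nat(h^B, h^A) is isomorphic to Hom(A, B),
so |Nat(h^B, h^A)| = |Hom(A, B)| and |Nat(h^D, h^C)| = |Hom(C, D)|.
|Hom(A, B)| = 5, |Hom(C, D)| = 3.
|Nat(h^B, h^A) x Nat(h^D, h^C)| = 5 * 3 = 15

15


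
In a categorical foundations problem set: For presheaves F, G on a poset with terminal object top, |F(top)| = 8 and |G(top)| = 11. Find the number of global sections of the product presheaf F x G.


Global sections of a presheaf on a poset with terminal top satisfy
Gamma(H) ~ H(top). Presheaves admit pointwise products, so
(F x G)(top) = F(top) x G(top) (Cartesian product).
|Gamma(F x G)| = |F(top)| * |G(top)| = 8 * 11 = 88.

88


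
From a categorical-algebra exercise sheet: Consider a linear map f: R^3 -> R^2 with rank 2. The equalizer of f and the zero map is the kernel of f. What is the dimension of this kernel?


The equalizer of f and the zero map is ker(f).
By the rank-nullity theorem: dim(ker(f)) = dim(domain) - rank(f).
dim(ker(f)) = 3 - 2 = 1

1


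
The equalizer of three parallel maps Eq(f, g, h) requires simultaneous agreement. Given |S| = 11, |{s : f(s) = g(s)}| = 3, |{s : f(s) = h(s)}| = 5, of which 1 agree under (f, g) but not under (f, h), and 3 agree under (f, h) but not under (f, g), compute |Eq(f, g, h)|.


Eq(f, g, h) is the triple-agreement set: points in S where all three
maps take the same value. Using inclusion-exclusion on the pairwise data:
Pair (f, g) agrees on 3 points; pair (f, h) on 5 points.
Points agreeing under (f, g) but not (f, h) = 1; under (f, h) but not (f, g) = 3.
Triple-agreement = agreement-in-(f, g) minus points that agree under (f, g) but not (f, h):
|Eq(f, g, h)| = 3 - 1 = 2
(cross-check via (f, h): 5 - 3 = 2.)

2


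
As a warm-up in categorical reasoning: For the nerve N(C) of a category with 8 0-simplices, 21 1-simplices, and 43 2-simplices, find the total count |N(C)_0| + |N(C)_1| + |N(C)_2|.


The 2-skeleton of the nerve N(C) consists of simplices in dimensions 0, 1, 2:
  |N(C)_0| = 8 (objects)
  |N(C)_1| = 21 (morphisms)
  |N(C)_2| = 43 (composable pairs)
Total = 8 + 21 + 43 = 72

72


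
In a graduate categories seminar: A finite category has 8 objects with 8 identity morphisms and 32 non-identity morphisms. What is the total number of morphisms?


Each object has an identity morphism, giving 8 identities.
Adding the 32 non-identity morphisms:
Total = 8 + 32 = 40

40


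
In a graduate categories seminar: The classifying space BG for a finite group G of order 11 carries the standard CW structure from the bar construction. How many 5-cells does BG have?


In the bar-construction CW model of BG, the n-cells are indexed by
n-tuples [g_1|...|g_n] of non-identity elements of G (degenerate
simplices with some g_i = e do not contribute cells), so there are
(|G| - 1)^n n-cells.
For dim = 5 with |G| = 11:
cells = (11 - 1)^5 = 10^5 = 100000

100000


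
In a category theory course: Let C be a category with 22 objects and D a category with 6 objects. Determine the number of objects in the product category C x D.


The product category C x D has objects that are pairs (c, d).
Number of pairs = |Ob(C)| * |Ob(D)| = 22 * 6 = 132

132


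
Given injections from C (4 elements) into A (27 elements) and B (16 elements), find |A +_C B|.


The pushout A +_C B identifies the images of C in A and B.
|A +_C B| = |A| + |B| - |C| (for injections).
= 27 + 16 - 4 = 39

39


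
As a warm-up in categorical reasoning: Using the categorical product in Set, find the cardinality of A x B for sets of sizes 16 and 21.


In Set, the product A x B is the Cartesian product.
By the universal property, |A x B| = |A| * |B|.
|A x B| = 16 * 21 = 336

336


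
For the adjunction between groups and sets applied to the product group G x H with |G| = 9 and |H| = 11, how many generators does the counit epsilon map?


The counit epsilon_K: F(U(K)) -> K of the Free-Forgetful adjunction
maps |K| generators of F(U(K)) into K. For K = G x H (the product group),
|G x H| = |G| * |H|.
Total generators mapped = 9 * 11 = 99.

99


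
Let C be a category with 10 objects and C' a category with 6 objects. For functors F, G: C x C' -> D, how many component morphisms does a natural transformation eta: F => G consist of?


A natural transformation eta: F => G assigns one component morphism per
object of the domain category.
The domain is the product category C x C', so
|Ob(C x C')| = |Ob(C)| * |Ob(C')| = 10 * 6 = 60.
Therefore eta has 60 component morphisms.

60


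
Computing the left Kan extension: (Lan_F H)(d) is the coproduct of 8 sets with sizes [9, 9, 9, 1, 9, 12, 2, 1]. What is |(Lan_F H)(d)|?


Pointwise, the left Kan extension (Lan_F H)(d) is the colimit, indexed
by the comma category (F downarrow d), of H composed with the
projection (F downarrow d) -> C. Here that colimit is given
as a coproduct (disjoint union) of sets, so its cardinality is the
sum of the sizes of the summands.
Coproduct of sets with sizes: 9 + 9 + 9 + 1 + 9 + 12 + 2 + 1
= 52

52


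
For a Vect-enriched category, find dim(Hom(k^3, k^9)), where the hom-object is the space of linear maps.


In Vect-enriched categories, Hom(k^n, k^m) is the space of m x n matrices.
dim(Hom(k^3, k^9)) = 9 * 3 = 27

27


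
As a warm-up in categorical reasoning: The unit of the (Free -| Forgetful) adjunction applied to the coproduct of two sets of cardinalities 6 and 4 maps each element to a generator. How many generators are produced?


The unit eta_X: X -> U(F(X)) of the Free-Forgetful adjunction
maps each element of X to a generator of F(X). For X = S + T (disjoint
union in Set), |S + T| = |S| + |T|.
Total mappings = 6 + 4 = 10.

10


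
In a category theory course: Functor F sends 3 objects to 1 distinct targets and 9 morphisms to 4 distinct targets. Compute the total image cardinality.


The image of F consists of distinct objects and distinct morphisms.
|Im(F)| on objects = 1
|Im(F)| on morphisms = 4
Total image cardinality = 1 + 4 = 5

5


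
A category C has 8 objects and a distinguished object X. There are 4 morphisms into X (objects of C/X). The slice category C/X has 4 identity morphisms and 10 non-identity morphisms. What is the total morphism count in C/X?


In the slice category C/X, objects are morphisms to X.
Identity morphisms: 4 (one per object of C/X).
Non-identity morphisms: 10.
Total = 4 + 10 = 14

14


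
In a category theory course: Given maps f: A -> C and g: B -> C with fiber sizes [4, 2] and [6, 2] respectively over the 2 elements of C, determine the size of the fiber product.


The pullback A x_C B consists of pairs (a, b) with f(a) = g(b).
For each element c in C, the fiber product has |f^-1(c)| * |g^-1(c)| elements.
Summing over C: 4 * 6 + 2 * 2
= 24 + 4 = 28

28


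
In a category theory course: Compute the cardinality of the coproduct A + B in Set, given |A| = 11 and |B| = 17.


In Set, the coproduct A + B is the disjoint union.
|A + B| = |A| + |B| = 11 + 17 = 28

28


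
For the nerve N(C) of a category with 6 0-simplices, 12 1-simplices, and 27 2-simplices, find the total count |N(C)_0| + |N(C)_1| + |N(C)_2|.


The 2-skeleton of the nerve N(C) consists of simplices in dimensions 0, 1, 2:
  |N(C)_0| = 6 (objects)
  |N(C)_1| = 12 (morphisms)
  |N(C)_2| = 27 (composable pairs)
Total = 6 + 12 + 27 = 45

45


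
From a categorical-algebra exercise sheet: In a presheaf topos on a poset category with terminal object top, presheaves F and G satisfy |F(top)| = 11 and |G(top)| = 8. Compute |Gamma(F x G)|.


Global sections of a presheaf on a poset with terminal top satisfy
Gamma(H) ~ H(top). Presheaves admit pointwise products, so
(F x G)(top) = F(top) x G(top) (Cartesian product).
|Gamma(F x G)| = |F(top)| * |G(top)| = 11 * 8 = 88.

88


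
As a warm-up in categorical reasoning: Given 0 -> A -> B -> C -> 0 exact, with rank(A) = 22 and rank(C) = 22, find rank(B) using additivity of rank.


For a short exact sequence 0 -> A -> B -> C -> 0,
rank is additive: rank(B) = rank(A) + rank(C).
rank(B) = 22 + 22 = 44

44


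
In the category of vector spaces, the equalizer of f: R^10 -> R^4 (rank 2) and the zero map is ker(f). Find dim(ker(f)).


The equalizer of f and the zero map is ker(f).
By the rank-nullity theorem: dim(ker(f)) = dim(domain) - rank(f).
dim(ker(f)) = 10 - 2 = 8

8


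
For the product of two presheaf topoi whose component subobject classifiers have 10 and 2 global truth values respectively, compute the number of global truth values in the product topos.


In a product of presheaf topoi E_1 x E_2, the subobject classifier
is Omega = Omega_1 x Omega_2 (componentwise), so
|Omega(top)| = |Omega_1(top_1)| * |Omega_2(top_2)|.
= 10 * 2 = 20.

20


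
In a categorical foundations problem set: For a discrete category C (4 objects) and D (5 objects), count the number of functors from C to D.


A functor from a discrete category C to D is determined by
where each object maps. Each of the 4 objects of C can map
to any of the 5 objects of D independently.
Number of functors = 5^4 = 625

625


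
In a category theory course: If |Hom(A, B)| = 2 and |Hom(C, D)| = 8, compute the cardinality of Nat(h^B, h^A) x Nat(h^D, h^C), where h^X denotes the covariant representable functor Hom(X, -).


By the Yoneda lemma, Nat(h^B, h^A) is isomorphic to Hom(A, B),
so |Nat(h^B, h^A)| = |Hom(A, B)| and |Nat(h^D, h^C)| = |Hom(C, D)|.
|Hom(A, B)| = 2, |Hom(C, D)| = 8.
|Nat(h^B, h^A) x Nat(h^D, h^C)| = 2 * 8 = 16

16


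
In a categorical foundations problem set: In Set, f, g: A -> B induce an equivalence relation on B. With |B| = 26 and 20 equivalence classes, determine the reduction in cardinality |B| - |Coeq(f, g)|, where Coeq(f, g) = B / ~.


The coequalizer Coeq(f, g) = B / ~ has one element per equivalence class.
|B| = 26, |Coeq(f, g)| = 20.
|B| - |Coeq(f, g)| = 26 - 20 = 6.

6


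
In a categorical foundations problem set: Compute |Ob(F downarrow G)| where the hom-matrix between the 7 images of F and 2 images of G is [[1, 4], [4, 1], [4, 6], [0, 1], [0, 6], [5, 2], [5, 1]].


Objects of (F downarrow G) are triples (a, b, h: F(a)->G(b)).
The count equals the sum of all entries in the hom-matrix.
sum(row 0) = 5
sum(row 1) = 5
sum(row 2) = 10
sum(row 3) = 1
sum(row 4) = 6
sum(row 5) = 7
sum(row 6) = 6
Grand total = 40

40


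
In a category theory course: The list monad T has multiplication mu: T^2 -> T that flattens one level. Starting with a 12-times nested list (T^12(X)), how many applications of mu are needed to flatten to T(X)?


Each application of mu: T^2 -> T removes one layer of nesting.
Starting at depth 12 (i.e., T^12(X)), we need to reach T(X).
Number of mu applications = 12 - 1 = 11

11


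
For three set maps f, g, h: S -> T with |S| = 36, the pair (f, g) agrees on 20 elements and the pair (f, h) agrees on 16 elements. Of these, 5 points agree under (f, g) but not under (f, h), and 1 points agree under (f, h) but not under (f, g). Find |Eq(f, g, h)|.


Eq(f, g, h) is the triple-agreement set: points in S where all three
maps take the same value. Using inclusion-exclusion on the pairwise data:
Pair (f, g) agrees on 20 points; pair (f, h) on 16 points.
Points agreeing under (f, g) but not (f, h) = 5; under (f, h) but not (f, g) = 1.
Triple-agreement = agreement-in-(f, g) minus points that agree under (f, g) but not (f, h):
|Eq(f, g, h)| = 20 - 5 = 15
(cross-check via (f, h): 16 - 1 = 15.)

15


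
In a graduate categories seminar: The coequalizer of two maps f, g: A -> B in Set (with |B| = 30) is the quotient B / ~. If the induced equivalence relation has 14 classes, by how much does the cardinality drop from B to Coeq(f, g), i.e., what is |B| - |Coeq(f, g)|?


The coequalizer Coeq(f, g) = B / ~ has one element per equivalence class.
|B| = 30, |Coeq(f, g)| = 14.
|B| - |Coeq(f, g)| = 30 - 14 = 16.

16


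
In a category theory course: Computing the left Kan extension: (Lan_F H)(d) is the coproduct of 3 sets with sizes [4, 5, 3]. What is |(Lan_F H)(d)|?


Pointwise, the left Kan extension (Lan_F H)(d) is the colimit, indexed
by the comma category (F downarrow d), of H composed with the
projection (F downarrow d) -> C. Here that colimit is given
as a coproduct (disjoint union) of sets, so its cardinality is the
sum of the sizes of the summands.
Coproduct of sets with sizes: 4 + 5 + 3
= 12

12


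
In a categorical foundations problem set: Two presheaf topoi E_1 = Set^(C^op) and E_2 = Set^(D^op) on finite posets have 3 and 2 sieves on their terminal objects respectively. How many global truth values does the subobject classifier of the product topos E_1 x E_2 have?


In a product of presheaf topoi E_1 x E_2, the subobject classifier
is Omega = Omega_1 x Omega_2 (componentwise), so
|Omega(top)| = |Omega_1(top_1)| * |Omega_2(top_2)|.
= 3 * 2 = 6.

6


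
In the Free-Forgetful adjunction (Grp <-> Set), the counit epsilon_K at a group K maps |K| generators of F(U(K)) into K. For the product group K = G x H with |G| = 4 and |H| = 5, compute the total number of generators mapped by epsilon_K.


The counit epsilon_K: F(U(K)) -> K of the Free-Forgetful adjunction
maps |K| generators of F(U(K)) into K. For K = G x H (the product group),
|G x H| = |G| * |H|.
Total generators mapped = 4 * 5 = 20.

20


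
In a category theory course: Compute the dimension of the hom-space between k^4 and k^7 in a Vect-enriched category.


In Vect-enriched categories, Hom(k^n, k^m) is the space of m x n matrices.
dim(Hom(k^4, k^7)) = 7 * 4 = 28

28


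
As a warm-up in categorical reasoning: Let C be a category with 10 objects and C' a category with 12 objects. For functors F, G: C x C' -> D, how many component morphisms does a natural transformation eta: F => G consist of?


A natural transformation eta: F => G assigns one component morphism per
object of the domain category.
The domain is the product category C x C', so
|Ob(C x C')| = |Ob(C)| * |Ob(C')| = 10 * 12 = 120.
Therefore eta has 120 component morphisms.

120


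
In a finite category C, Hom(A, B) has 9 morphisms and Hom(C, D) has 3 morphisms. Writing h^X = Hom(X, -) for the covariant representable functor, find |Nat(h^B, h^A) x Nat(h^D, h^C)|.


By the Yoneda lemma, Nat(h^B, h^A) is isomorphic to Hom(A, B),
so |Nat(h^B, h^A)| = |Hom(A, B)| and |Nat(h^D, h^C)| = |Hom(C, D)|.
|Hom(A, B)| = 9, |Hom(C, D)| = 3.
|Nat(h^B, h^A) x Nat(h^D, h^C)| = 9 * 3 = 27

27


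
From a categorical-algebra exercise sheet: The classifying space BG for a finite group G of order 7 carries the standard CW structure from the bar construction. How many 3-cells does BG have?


In the bar-construction CW model of BG, the n-cells are indexed by
n-tuples [g_1|...|g_n] of non-identity elements of G (degenerate
simplices with some g_i = e do not contribute cells), so there are
(|G| - 1)^n n-cells.
For dim = 3 with |G| = 7:
cells = (7 - 1)^3 = 6^3 = 216

216


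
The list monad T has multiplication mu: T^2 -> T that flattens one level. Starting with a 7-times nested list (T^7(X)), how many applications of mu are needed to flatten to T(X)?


Each application of mu: T^2 -> T removes one layer of nesting.
Starting at depth 7 (i.e., T^7(X)), we need to reach T(X).
Number of mu applications = 7 - 1 = 6

6


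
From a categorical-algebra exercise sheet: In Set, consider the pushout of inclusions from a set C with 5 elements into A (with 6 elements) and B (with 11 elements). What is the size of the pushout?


The pushout A +_C B identifies the images of C in A and B.
|A +_C B| = |A| + |B| - |C| (for injections).
= 6 + 11 - 5 = 12

12


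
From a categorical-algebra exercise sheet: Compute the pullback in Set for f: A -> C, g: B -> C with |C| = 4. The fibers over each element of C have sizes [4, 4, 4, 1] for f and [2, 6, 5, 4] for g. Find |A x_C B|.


The pullback A x_C B consists of pairs (a, b) with f(a) = g(b).
For each element c in C, the fiber product has |f^-1(c)| * |g^-1(c)| elements.
Summing over C: 4 * 2 + 4 * 6 + 4 * 5 + 1 * 4
= 8 + 24 + 20 + 4 = 56

56


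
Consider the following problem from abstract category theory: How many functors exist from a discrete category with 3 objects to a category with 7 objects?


A functor from a discrete category C to D is determined by
where each object maps. Each of the 3 objects of C can map
to any of the 7 objects of D independently.
Number of functors = 7^3 = 343

343


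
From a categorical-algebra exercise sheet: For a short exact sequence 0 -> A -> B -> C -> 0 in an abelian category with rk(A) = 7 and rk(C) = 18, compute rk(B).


For a short exact sequence 0 -> A -> B -> C -> 0,
rank is additive: rank(B) = rank(A) + rank(C).
rank(B) = 7 + 18 = 25

25


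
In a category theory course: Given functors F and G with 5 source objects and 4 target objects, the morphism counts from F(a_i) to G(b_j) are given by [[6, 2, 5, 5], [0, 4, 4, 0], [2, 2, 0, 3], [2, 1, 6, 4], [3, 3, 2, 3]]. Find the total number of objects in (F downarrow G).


Objects of (F downarrow G) are triples (a, b, h: F(a)->G(b)).
The count equals the sum of all entries in the hom-matrix.
sum(row 0) = 18
sum(row 1) = 8
sum(row 2) = 7
sum(row 3) = 13
sum(row 4) = 11
Grand total = 57

57


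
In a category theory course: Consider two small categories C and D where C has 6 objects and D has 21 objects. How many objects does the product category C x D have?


The product category C x D has objects that are pairs (c, d).
Number of pairs = |Ob(C)| * |Ob(D)| = 6 * 21 = 126

126


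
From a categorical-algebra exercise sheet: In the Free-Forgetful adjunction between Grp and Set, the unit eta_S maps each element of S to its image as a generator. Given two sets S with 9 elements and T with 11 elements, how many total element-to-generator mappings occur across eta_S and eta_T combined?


The unit eta_X: X -> U(F(X)) of the Free-Forgetful adjunction
maps each element of X to a generator of F(X). For X = S + T (disjoint
union in Set), |S + T| = |S| + |T|.
Total mappings = 9 + 11 = 20.

20


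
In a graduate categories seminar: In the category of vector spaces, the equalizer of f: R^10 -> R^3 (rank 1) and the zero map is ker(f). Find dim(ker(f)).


The equalizer of f and the zero map is ker(f).
By the rank-nullity theorem: dim(ker(f)) = dim(domain) - rank(f).
dim(ker(f)) = 10 - 1 = 9

9


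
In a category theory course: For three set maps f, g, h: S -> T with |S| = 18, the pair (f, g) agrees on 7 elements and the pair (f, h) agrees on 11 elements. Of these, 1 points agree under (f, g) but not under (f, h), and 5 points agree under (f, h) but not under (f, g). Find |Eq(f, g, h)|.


Eq(f, g, h) is the triple-agreement set: points in S where all three
maps take the same value. Using inclusion-exclusion on the pairwise data:
Pair (f, g) agrees on 7 points; pair (f, h) on 11 points.
Points agreeing under (f, g) but not (f, h) = 1; under (f, h) but not (f, g) = 5.
Triple-agreement = agreement-in-(f, g) minus points that agree under (f, g) but not (f, h):
|Eq(f, g, h)| = 7 - 1 = 6
(cross-check via (f, h): 11 - 5 = 6.)

6


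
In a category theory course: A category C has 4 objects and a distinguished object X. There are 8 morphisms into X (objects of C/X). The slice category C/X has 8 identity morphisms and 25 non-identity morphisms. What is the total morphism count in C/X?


In the slice category C/X, objects are morphisms to X.
Identity morphisms: 8 (one per object of C/X).
Non-identity morphisms: 25.
Total = 8 + 25 = 33

33


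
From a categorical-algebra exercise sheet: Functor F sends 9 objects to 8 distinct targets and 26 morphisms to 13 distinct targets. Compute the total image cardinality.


The image of F consists of distinct objects and distinct morphisms.
|Im(F)| on objects = 8
|Im(F)| on morphisms = 13
Total image cardinality = 8 + 13 = 21

21


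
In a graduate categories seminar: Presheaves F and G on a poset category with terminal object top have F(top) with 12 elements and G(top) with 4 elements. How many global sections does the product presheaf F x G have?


Global sections of a presheaf on a poset with terminal top satisfy
Gamma(H) ~ H(top). Presheaves admit pointwise products, so
(F x G)(top) = F(top) x G(top) (Cartesian product).
|Gamma(F x G)| = |F(top)| * |G(top)| = 12 * 4 = 48.

48


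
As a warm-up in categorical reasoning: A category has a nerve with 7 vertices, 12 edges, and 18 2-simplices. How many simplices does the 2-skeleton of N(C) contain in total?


The 2-skeleton of the nerve N(C) consists of simplices in dimensions 0, 1, 2:
  |N(C)_0| = 7 (objects)
  |N(C)_1| = 12 (morphisms)
  |N(C)_2| = 18 (composable pairs)
Total = 7 + 12 + 18 = 37

37


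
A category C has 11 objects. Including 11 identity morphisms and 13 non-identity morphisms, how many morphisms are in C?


Each object has an identity morphism, giving 11 identities.
Adding the 13 non-identity morphisms:
Total = 11 + 13 = 24

24


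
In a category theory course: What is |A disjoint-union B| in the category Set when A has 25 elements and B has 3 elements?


In Set, the coproduct A + B is the disjoint union.
|A + B| = |A| + |B| = 25 + 3 = 28

28


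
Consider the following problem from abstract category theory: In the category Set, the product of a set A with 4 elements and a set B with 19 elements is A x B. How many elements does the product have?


In Set, the product A x B is the Cartesian product.
By the universal property, |A x B| = |A| * |B|.
|A x B| = 4 * 19 = 76

76


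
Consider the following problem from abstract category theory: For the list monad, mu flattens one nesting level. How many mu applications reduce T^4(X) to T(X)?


Each application of mu: T^2 -> T removes one layer of nesting.
Starting at depth 4 (i.e., T^4(X)), we need to reach T(X).
Number of mu applications = 4 - 1 = 3

3


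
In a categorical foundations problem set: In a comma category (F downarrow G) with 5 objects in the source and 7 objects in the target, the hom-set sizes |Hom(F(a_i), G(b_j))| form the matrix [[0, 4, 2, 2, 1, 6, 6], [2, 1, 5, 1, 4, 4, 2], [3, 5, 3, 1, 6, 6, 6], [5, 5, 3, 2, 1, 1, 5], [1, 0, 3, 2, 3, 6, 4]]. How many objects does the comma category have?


Objects of (F downarrow G) are triples (a, b, h: F(a)->G(b)).
The count equals the sum of all entries in the hom-matrix.
sum(row 0) = 21
sum(row 1) = 19
sum(row 2) = 30
sum(row 3) = 22
sum(row 4) = 19
Grand total = 111

111


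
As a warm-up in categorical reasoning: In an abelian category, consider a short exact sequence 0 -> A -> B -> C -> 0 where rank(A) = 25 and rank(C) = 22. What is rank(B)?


For a short exact sequence 0 -> A -> B -> C -> 0,
rank is additive: rank(B) = rank(A) + rank(C).
rank(B) = 25 + 22 = 47

47


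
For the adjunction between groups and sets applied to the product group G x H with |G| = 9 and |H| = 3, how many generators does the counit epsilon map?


The counit epsilon_K: F(U(K)) -> K of the Free-Forgetful adjunction
maps |K| generators of F(U(K)) into K. For K = G x H (the product group),
|G x H| = |G| * |H|.
Total generators mapped = 9 * 3 = 27.

27


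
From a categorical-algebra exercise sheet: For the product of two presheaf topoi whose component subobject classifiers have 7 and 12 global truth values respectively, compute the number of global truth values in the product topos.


In a product of presheaf topoi E_1 x E_2, the subobject classifier
is Omega = Omega_1 x Omega_2 (componentwise), so
|Omega(top)| = |Omega_1(top_1)| * |Omega_2(top_2)|.
= 7 * 12 = 84.

84


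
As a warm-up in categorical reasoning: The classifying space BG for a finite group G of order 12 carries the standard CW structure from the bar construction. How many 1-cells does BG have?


In the bar-construction CW model of BG, the n-cells are indexed by
n-tuples [g_1|...|g_n] of non-identity elements of G (degenerate
simplices with some g_i = e do not contribute cells), so there are
(|G| - 1)^n n-cells.
For dim = 1 with |G| = 12:
cells = (12 - 1)^1 = 11^1 = 11

11


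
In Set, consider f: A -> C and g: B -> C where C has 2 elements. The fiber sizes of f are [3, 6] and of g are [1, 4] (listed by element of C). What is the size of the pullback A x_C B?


The pullback A x_C B consists of pairs (a, b) with f(a) = g(b).
For each element c in C, the fiber product has |f^-1(c)| * |g^-1(c)| elements.
Summing over C: 3 * 1 + 6 * 4
= 3 + 24 = 27

27


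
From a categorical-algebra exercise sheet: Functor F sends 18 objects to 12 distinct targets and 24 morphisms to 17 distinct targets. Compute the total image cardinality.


The image of F consists of distinct objects and distinct morphisms.
|Im(F)| on objects = 12
|Im(F)| on morphisms = 17
Total image cardinality = 12 + 17 = 29

29


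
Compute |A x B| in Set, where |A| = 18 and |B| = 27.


In Set, the product A x B is the Cartesian product.
By the universal property, |A x B| = |A| * |B|.
|A x B| = 18 * 27 = 486

486


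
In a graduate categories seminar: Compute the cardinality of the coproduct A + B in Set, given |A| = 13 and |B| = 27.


In Set, the coproduct A + B is the disjoint union.
|A + B| = |A| + |B| = 13 + 27 = 40

40


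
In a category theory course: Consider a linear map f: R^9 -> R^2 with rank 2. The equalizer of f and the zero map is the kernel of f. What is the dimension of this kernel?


The equalizer of f and the zero map is ker(f).
By the rank-nullity theorem: dim(ker(f)) = dim(domain) - rank(f).
dim(ker(f)) = 9 - 2 = 7

7


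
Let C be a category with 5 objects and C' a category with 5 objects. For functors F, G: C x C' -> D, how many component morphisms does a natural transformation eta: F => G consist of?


A natural transformation eta: F => G assigns one component morphism per
object of the domain category.
The domain is the product category C x C', so
|Ob(C x C')| = |Ob(C)| * |Ob(C')| = 5 * 5 = 25.
Therefore eta has 25 component morphisms.

25


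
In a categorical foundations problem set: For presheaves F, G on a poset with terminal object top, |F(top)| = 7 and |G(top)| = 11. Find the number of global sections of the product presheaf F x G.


Global sections of a presheaf on a poset with terminal top satisfy
Gamma(H) ~ H(top). Presheaves admit pointwise products, so
(F x G)(top) = F(top) x G(top) (Cartesian product).
|Gamma(F x G)| = |F(top)| * |G(top)| = 7 * 11 = 77.

77


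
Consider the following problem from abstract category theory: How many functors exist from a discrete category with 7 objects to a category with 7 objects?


A functor from a discrete category C to D is determined by
where each object maps. Each of the 7 objects of C can map
to any of the 7 objects of D independently.
Number of functors = 7^7 = 823543

823543


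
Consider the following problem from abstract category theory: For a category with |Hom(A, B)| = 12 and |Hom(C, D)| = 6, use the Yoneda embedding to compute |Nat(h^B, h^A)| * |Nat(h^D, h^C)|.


By the Yoneda lemma, Nat(h^B, h^A) is isomorphic to Hom(A, B),
so |Nat(h^B, h^A)| = |Hom(A, B)| and |Nat(h^D, h^C)| = |Hom(C, D)|.
|Hom(A, B)| = 12, |Hom(C, D)| = 6.
|Nat(h^B, h^A) x Nat(h^D, h^C)| = 12 * 6 = 72

72


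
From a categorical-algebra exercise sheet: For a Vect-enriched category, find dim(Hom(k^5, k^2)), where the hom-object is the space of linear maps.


In Vect-enriched categories, Hom(k^n, k^m) is the space of m x n matrices.
dim(Hom(k^5, k^2)) = 2 * 5 = 10

10


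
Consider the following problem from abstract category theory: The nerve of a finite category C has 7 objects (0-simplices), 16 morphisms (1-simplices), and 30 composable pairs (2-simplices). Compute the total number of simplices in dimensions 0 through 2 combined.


The 2-skeleton of the nerve N(C) consists of simplices in dimensions 0, 1, 2:
  |N(C)_0| = 7 (objects)
  |N(C)_1| = 16 (morphisms)
  |N(C)_2| = 30 (composable pairs)
Total = 7 + 16 + 30 = 53

53


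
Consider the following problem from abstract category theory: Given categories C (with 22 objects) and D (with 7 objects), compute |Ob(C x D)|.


The product category C x D has objects that are pairs (c, d).
Number of pairs = |Ob(C)| * |Ob(D)| = 22 * 7 = 154

154


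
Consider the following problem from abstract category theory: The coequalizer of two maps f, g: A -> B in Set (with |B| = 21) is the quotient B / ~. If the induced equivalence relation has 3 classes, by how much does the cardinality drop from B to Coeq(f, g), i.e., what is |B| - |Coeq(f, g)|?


The coequalizer Coeq(f, g) = B / ~ has one element per equivalence class.
|B| = 21, |Coeq(f, g)| = 3.
|B| - |Coeq(f, g)| = 21 - 3 = 18.

18


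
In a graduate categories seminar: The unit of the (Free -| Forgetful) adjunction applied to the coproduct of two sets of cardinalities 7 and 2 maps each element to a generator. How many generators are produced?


The unit eta_X: X -> U(F(X)) of the Free-Forgetful adjunction
maps each element of X to a generator of F(X). For X = S + T (disjoint
union in Set), |S + T| = |S| + |T|.
Total mappings = 7 + 2 = 9.

9


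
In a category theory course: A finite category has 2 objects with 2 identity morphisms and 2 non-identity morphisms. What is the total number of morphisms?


Each object has an identity morphism, giving 2 identities.
Adding the 2 non-identity morphisms:
Total = 2 + 2 = 4

4


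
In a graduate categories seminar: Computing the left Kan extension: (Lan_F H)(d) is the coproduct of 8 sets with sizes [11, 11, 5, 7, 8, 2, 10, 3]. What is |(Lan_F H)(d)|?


Pointwise, the left Kan extension (Lan_F H)(d) is the colimit, indexed
by the comma category (F downarrow d), of H composed with the
projection (F downarrow d) -> C. Here that colimit is given
as a coproduct (disjoint union) of sets, so its cardinality is the
sum of the sizes of the summands.
Coproduct of sets with sizes: 11 + 11 + 5 + 7 + 8 + 2 + 10 + 3
= 57

57


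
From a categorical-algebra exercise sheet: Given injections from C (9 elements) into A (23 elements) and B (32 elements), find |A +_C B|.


The pushout A +_C B identifies the images of C in A and B.
|A +_C B| = |A| + |B| - |C| (for injections).
= 23 + 32 - 9 = 46

46


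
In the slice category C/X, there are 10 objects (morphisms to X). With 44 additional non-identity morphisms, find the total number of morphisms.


In the slice category C/X, objects are morphisms to X.
Identity morphisms: 10 (one per object of C/X).
Non-identity morphisms: 44.
Total = 10 + 44 = 54

54


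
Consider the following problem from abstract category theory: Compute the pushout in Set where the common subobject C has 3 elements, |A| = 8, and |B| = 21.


The pushout A +_C B identifies the images of C in A and B.
|A +_C B| = |A| + |B| - |C| (for injections).
= 8 + 21 - 3 = 26

26


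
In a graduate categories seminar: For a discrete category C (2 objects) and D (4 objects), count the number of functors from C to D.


A functor from a discrete category C to D is determined by
where each object maps. Each of the 2 objects of C can map
to any of the 4 objects of D independently.
Number of functors = 4^2 = 16

16


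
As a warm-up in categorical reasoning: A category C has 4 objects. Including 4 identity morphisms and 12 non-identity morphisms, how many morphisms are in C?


Each object has an identity morphism, giving 4 identities.
Adding the 12 non-identity morphisms:
Total = 4 + 12 = 16

16


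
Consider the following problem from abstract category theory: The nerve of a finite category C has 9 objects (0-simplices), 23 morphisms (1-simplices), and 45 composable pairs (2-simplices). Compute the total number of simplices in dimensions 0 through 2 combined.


The 2-skeleton of the nerve N(C) consists of simplices in dimensions 0, 1, 2:
  |N(C)_0| = 9 (objects)
  |N(C)_1| = 23 (morphisms)
  |N(C)_2| = 45 (composable pairs)
Total = 9 + 23 + 45 = 77

77


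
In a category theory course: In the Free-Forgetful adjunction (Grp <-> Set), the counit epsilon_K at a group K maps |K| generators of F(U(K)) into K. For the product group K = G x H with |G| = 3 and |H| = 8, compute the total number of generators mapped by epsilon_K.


The counit epsilon_K: F(U(K)) -> K of the Free-Forgetful adjunction
maps |K| generators of F(U(K)) into K. For K = G x H (the product group),
|G x H| = |G| * |H|.
Total generators mapped = 3 * 8 = 24.

24


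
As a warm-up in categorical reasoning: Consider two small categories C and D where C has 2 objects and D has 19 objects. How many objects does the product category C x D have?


The product category C x D has objects that are pairs (c, d).
Number of pairs = |Ob(C)| * |Ob(D)| = 2 * 19 = 38

38


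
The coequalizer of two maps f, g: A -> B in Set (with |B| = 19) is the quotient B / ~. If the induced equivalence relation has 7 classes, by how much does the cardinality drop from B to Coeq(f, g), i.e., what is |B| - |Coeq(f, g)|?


The coequalizer Coeq(f, g) = B / ~ has one element per equivalence class.
|B| = 19, |Coeq(f, g)| = 7.
|B| - |Coeq(f, g)| = 19 - 7 = 12.

12


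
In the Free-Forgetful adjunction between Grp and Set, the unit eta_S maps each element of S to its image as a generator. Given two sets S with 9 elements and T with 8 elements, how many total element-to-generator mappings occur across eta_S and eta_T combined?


The unit eta_X: X -> U(F(X)) of the Free-Forgetful adjunction
maps each element of X to a generator of F(X). For X = S + T (disjoint
union in Set), |S + T| = |S| + |T|.
Total mappings = 9 + 8 = 17.

17


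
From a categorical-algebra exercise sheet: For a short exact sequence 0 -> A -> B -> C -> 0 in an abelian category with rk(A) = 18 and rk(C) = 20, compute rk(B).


For a short exact sequence 0 -> A -> B -> C -> 0,
rank is additive: rank(B) = rank(A) + rank(C).
rank(B) = 18 + 20 = 38

38


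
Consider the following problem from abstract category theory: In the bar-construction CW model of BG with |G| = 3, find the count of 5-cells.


In the bar-construction CW model of BG, the n-cells are indexed by
n-tuples [g_1|...|g_n] of non-identity elements of G (degenerate
simplices with some g_i = e do not contribute cells), so there are
(|G| - 1)^n n-cells.
For dim = 5 with |G| = 3:
cells = (3 - 1)^5 = 2^5 = 32

32


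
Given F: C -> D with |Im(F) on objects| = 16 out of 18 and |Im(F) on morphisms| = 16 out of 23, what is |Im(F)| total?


The image of F consists of distinct objects and distinct morphisms.
|Im(F)| on objects = 16
|Im(F)| on morphisms = 16
Total image cardinality = 16 + 16 = 32

32


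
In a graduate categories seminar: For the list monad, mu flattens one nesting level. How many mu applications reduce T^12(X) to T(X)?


Each application of mu: T^2 -> T removes one layer of nesting.
Starting at depth 12 (i.e., T^12(X)), we need to reach T(X).
Number of mu applications = 12 - 1 = 11

11


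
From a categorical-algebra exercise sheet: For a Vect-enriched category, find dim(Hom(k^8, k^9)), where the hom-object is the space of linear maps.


In Vect-enriched categories, Hom(k^n, k^m) is the space of m x n matrices.
dim(Hom(k^8, k^9)) = 9 * 8 = 72

72


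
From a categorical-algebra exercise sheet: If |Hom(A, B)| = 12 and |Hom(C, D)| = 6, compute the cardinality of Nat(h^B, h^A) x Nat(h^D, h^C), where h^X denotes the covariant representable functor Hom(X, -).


By the Yoneda lemma, Nat(h^B, h^A) is isomorphic to Hom(A, B),
so |Nat(h^B, h^A)| = |Hom(A, B)| and |Nat(h^D, h^C)| = |Hom(C, D)|.
|Hom(A, B)| = 12, |Hom(C, D)| = 6.
|Nat(h^B, h^A) x Nat(h^D, h^C)| = 12 * 6 = 72

72


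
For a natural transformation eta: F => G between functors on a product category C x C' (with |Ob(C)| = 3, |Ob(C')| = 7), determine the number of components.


A natural transformation eta: F => G assigns one component morphism per
object of the domain category.
The domain is the product category C x C', so
|Ob(C x C')| = |Ob(C)| * |Ob(C')| = 3 * 7 = 21.
Therefore eta has 21 component morphisms.

21


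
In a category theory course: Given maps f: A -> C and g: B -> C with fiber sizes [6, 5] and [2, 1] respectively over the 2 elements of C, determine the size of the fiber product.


The pullback A x_C B consists of pairs (a, b) with f(a) = g(b).
For each element c in C, the fiber product has |f^-1(c)| * |g^-1(c)| elements.
Summing over C: 6 * 2 + 5 * 1
= 12 + 5 = 17

17


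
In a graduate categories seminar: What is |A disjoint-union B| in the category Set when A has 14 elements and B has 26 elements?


In Set, the coproduct A + B is the disjoint union.
|A + B| = |A| + |B| = 14 + 26 = 40

40
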